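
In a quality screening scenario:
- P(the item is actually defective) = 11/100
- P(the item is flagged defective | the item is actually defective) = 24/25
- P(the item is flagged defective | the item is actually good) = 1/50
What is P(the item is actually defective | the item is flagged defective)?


Using Bayes' theorem:
P(A|B) = P(B|A)·P(A) / P(B)

P(the item is flagged defective) = 24/25 × 11/100 + 1/50 × 89/100
= 66/625 + 89/5000 = 617/5000

P(the item is actually defective|the item is flagged defective) = (66/625) / (617/5000) = 528/617

P(the item is actually defective|the item is flagged defective) = 528/617 ≈ 85.58%


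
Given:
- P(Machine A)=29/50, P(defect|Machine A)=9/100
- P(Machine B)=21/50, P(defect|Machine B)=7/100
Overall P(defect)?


P(B) = Σ P(B|Aᵢ)×P(Aᵢ)
  9/100×29/50 = 261/5000
  7/100×21/50 = 147/5000
Sum = 51/625

P(defect) = 51/625 ≈ 8.16%


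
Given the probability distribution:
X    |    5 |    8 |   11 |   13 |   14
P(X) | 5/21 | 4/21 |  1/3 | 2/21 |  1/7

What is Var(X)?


E[X] = 202/21
E[X²] = 718/7
Var(X) = E[X²] - (E[X])² = 718/7 - 40804/441 = 4430/441

Var(X) = 4430/441 ≈ 10.0454


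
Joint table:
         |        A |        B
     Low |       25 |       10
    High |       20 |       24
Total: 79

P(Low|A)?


P(Low|A) = 25/(25+20) = 25/45 = 5/9

P = 5/9 ≈ 55.56%


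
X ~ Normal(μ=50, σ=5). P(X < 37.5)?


z = (37.5-50)/5 = -2.5
P(Z < -2.5) = 0.0062

P(X < 37.5) ≈ 0.0062


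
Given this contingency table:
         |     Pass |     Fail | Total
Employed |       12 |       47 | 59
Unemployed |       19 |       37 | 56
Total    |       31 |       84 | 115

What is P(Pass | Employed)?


P(Pass | Employed) = 12/(12+47) = 12/59

P(Pass|Employed) = 12/59 ≈ 20.34%


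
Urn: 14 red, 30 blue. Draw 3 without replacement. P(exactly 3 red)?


Hypergeometric: C(14,3)×C(30,0)/C(44,3)
= 364×1/13244 = 13/473

P(X=3) = 13/473 ≈ 2.75%


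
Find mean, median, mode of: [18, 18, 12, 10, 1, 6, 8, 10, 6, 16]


Sorted: [1, 6, 6, 8, 10, 10, 12, 16, 18, 18]
Mean = 105/10 = 21/2
Median = 10
Freq: {18: 2, 12: 1, 10: 2, 1: 1, 6: 2, 8: 1, 16: 1}
Mode: [6, 10, 18]

Mean=21/2, Median=10, Mode=[6, 10, 18]


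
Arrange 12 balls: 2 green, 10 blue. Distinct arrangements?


12!/(2!×10!) = 66

66


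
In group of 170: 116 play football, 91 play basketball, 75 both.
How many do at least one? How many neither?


|A∪B| = 116+91-75 = 132
Neither = 170-132 = 38

At least one: 132; Neither: 38


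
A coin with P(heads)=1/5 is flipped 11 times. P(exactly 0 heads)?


Binomial: P(X=0) = C(11,0)×p^0×(1-p)^11
= 1 × 1 × 4194304/48828125 = 4194304/48828125

P(X=0) = 4194304/48828125 ≈ 8.59%


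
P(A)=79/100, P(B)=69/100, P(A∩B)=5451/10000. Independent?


P(A)×P(B) = 5451/10000
P(A∩B) = 5451/10000
Equal ✓ → Independent

Yes, independent


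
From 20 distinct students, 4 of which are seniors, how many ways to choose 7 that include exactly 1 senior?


Choose 1 of the 4 seniors and 6 of the other 16 students:
C(4,1)×C(16,6) = 4×8008 = 32032

32032


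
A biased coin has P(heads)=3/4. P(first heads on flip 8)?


Geometric: P(X=8) = (1-p)^(k-1)×p = (1/4)^7×3/4 = 3/65536

P(X=8) = 3/65536 ≈ 0.00%


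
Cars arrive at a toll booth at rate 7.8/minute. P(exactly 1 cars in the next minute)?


Poisson(λ=7.8): P(X=1) = e^(-λ)×λ^k/k!
= e^(-7.8) × 7.8^1 / 1!
≈ 0.000409734979 × 7.8 / 1 ≈ 0.003196

P(X=1) ≈ 0.003196 ≈ 0.32%


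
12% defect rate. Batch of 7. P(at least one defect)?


P(all good) = (22/25)^7 = 2494357888/6103515625
P(≥1 defect) = 3609157737/6103515625

P = 3609157737/6103515625 ≈ 59.13%


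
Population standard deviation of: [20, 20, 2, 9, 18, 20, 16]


Mean = 105/7 = 15
  (20-15)²=25
  (20-15)²=25
  (2-15)²=169
  (9-15)²=36
  (18-15)²=9
  (20-15)²=25
  (16-15)²=1
Σ(x-μ)² = 290
σ² = 290/7

σ = √(290/7) ≈ 6.4365


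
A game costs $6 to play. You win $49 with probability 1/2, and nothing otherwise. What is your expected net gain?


E[gain] = (49-6)×1/2 + (-6)×1/2
= 43/2 - 3 = 37/2

Expected net gain = $37/2 ≈ $18.50


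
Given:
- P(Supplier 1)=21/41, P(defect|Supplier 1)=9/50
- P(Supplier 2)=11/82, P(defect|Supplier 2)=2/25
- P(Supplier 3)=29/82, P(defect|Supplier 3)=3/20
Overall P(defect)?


P(B) = Σ P(B|Aᵢ)×P(Aᵢ)
  9/50×21/41 = 189/2050
  2/25×11/82 = 11/1025
  3/20×29/82 = 87/1640
Sum = 1279/8200

P(defect) = 1279/8200 ≈ 15.60%


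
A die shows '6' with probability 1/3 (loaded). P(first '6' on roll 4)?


Geometric: P(X=4) = (1-p)^(k-1)×p = (2/3)^3×1/3 = 8/81

P(X=4) = 8/81 ≈ 9.88%


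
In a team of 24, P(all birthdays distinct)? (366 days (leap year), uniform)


P(all different) = Π(366-i)/366 for i=0..23
= (366/366)×(365/366)×...×(343/366)
= 0.462654

P ≈ 0.4627 ≈ 46.27%


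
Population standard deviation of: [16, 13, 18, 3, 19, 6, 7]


Mean = 82/7
  (16-82/7)²=900/49
  (13-82/7)²=81/49
  (18-82/7)²=1936/49
  (3-82/7)²=3721/49
  (19-82/7)²=2601/49
  (6-82/7)²=1600/49
  (7-82/7)²=1089/49
Σ(x-μ)² = 1704/7
σ² = (1704/7)/7 = 1704/49

σ = √(1704/49) ≈ 5.8971


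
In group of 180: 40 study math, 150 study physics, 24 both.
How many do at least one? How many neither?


|A∪B| = 40+150-24 = 166
Neither = 180-166 = 14

At least one: 166; Neither: 14


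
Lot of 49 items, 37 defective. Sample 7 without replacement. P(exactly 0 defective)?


Hypergeometric: C(37,0)×C(12,7)/C(49,7)
= 1×792/85900584 = 3/325381

P(X=0) = 3/325381 ≈ 0.00%


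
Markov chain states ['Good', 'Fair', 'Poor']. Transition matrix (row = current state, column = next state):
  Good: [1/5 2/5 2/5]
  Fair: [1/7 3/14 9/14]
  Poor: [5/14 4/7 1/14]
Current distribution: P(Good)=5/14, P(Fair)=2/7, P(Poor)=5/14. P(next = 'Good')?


P(next=Good) = Σᵢ P(now=i)×P(i→Good)
= 5/14×1/5 + 2/7×1/7 + 5/14×5/14
= 1/14 + 2/49 + 25/196 = 47/196

P = 47/196 ≈ 0.2398


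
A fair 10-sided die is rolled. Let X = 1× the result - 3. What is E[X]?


E[die] = (1+10)/2 = 11/2
E[X] = 1×11/2 - 3 = 5/2

E[X] = 5/2


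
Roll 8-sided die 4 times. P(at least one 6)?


P(no 6)^4 = (7/8)^4 = 2401/4096
P(≥1) = 1 - 2401/4096 = 1695/4096

P = 1695/4096 ≈ 41.38%


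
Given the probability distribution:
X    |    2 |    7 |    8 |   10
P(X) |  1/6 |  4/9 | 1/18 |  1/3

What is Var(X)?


E[X] = 65/9
E[X²] = 178/3
Var(X) = E[X²] - (E[X])² = 178/3 - 4225/81 = 581/81

Var(X) = 581/81 ≈ 7.1728


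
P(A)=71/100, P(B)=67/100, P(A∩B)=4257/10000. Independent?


P(A)×P(B) = 4757/10000
P(A∩B) = 4257/10000
Not equal → NOT independent

No, not independent


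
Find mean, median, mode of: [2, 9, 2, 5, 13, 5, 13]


Sorted: [2, 2, 5, 5, 9, 13, 13]
Mean = 49/7 = 7
Median = 5
Freq: {2: 2, 9: 1, 5: 2, 13: 2}
Mode: [2, 5, 13]

Mean=7, Median=5, Mode=[2, 5, 13]


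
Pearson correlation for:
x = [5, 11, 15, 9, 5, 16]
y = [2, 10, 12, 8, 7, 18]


n=6, Σx=61, Σy=57, Σxy=695, Σx²=733, Σy²=685
r = (6×695 - 61×57)/√((6×733 - 61²)(6×685 - 57²))
= 693/√(677×861) = 693/√582897 ≈ 693/763.4769 ≈ 0.9077

r ≈ 0.9077


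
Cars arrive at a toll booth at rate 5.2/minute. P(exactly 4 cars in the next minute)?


Poisson(λ=5.2): P(X=4) = e^(-λ)×λ^k/k!
= e^(-5.2) × 5.2^4 / 4!
≈ 0.005516564421 × 731.1616 / 24 ≈ 0.168063

P(X=4) ≈ 0.168063 ≈ 16.81%


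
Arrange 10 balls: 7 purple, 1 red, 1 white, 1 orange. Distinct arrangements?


10!/(7!×1!×1!×1!) = 720

720


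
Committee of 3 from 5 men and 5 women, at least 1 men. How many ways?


Count by #men:
  1M,2W: C(5,1)×C(5,2)=50
  2M,1W: C(5,2)×C(5,1)=50
  3M,0W: C(5,3)×C(5,0)=10
Total = 110

110


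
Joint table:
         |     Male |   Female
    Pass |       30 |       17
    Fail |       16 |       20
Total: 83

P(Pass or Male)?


P(Pass∨Male) = P(Pass) + P(Male) - P(Pass∧Male)
= (47 + 46 - 30)/83 = 63/83

P = 63/83 ≈ 75.90%


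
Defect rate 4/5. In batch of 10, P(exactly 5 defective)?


Binomial: P(X=5) = C(10,5)×p^5×(1-p)^5
= 252 × 1024/3125 × 1/3125 = 258048/9765625

P(X=5) = 258048/9765625 ≈ 2.64%


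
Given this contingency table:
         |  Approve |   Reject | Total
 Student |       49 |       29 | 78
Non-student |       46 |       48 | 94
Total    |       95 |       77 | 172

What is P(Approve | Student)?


P(Approve | Student) = 49/(49+29) = 49/78

P(Approve|Student) = 49/78 ≈ 62.82%


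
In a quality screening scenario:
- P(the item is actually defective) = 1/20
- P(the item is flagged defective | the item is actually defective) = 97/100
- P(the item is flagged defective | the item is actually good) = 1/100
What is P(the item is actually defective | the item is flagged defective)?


Using Bayes' theorem:
P(A|B) = P(B|A)·P(A) / P(B)

P(the item is flagged defective) = 97/100 × 1/20 + 1/100 × 19/20
= 97/2000 + 19/2000 = 29/500

P(the item is actually defective|the item is flagged defective) = (97/2000) / (29/500) = 97/116

P(the item is actually defective|the item is flagged defective) = 97/116 ≈ 83.62%


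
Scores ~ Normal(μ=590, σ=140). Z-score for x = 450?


z = (x - μ)/σ = (450 - 590)/140 = -1.0

z = -1.0


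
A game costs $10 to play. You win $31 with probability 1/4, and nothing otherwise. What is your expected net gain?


E[gain] = (31-10)×1/4 + (-10)×3/4
= 21/4 - 15/2 = -9/4

Expected net gain = $-9/4 ≈ $-2.25


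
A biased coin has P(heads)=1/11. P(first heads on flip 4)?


Geometric: P(X=4) = (1-p)^(k-1)×p = (10/11)^3×1/11 = 1000/14641

P(X=4) = 1000/14641 ≈ 6.83%


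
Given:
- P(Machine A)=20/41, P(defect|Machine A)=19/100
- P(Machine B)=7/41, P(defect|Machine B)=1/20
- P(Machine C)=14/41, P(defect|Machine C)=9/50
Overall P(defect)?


P(B) = Σ P(B|Aᵢ)×P(Aᵢ)
  19/100×20/41 = 19/205
  1/20×7/41 = 7/820
  9/50×14/41 = 63/1025
Sum = 667/4100

P(defect) = 667/4100 ≈ 16.27%


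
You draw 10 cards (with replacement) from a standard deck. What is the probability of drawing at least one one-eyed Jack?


P(not a one-eyed Jack) = 50/52 = 25/26
P(none in 10 draws) = (25/26)^10 = 95367431640625/141167095653376
P(≥1 one-eyed Jack) = 1 - 95367431640625/141167095653376 = 45799664012751/141167095653376

P = 45799664012751/141167095653376 ≈ 32.44%


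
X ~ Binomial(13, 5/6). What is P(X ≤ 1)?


P(X ≤ 1) = Σ P(X=i) for i=0..1
P(X=0) = 1/13060694016
P(X=1) = 65/13060694016
Sum = 11/2176782336

P(X ≤ 1) = 11/2176782336 ≈ 0.00%


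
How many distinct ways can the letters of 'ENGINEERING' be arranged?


Letters: 11, freq: {'E': 3, 'N': 3, 'G': 2, 'I': 2, 'R': 1}
11!/(3!×3!×2!×2!×1!) = 39916800/144 = 277200

277200


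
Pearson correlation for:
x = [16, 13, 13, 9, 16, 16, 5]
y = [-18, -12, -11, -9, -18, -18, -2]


n=7, Σx=88, Σy=-88, Σxy=-1254, Σx²=1212, Σy²=1322
r = (7×(-1254) - 88×(-88))/√((7×1212 - 88²)(7×1322 - (-88)²))
= -1034/√(740×1510) = -1034/√1117400 ≈ -1034/1057.0714 ≈ -0.9782

r ≈ -0.9782


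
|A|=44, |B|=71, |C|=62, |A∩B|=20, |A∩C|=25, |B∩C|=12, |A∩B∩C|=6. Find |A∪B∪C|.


|A∪B∪C| = 44+71+62-20-25-12+6 = 126

|A∪B∪C| = 126


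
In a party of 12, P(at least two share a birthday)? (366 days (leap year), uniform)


P(all different) = Π(366-i)/366 for i=0..11
= 0.833396
P(match) = 1 - 0.833396 = 0.166604

P ≈ 0.1666 ≈ 16.66%


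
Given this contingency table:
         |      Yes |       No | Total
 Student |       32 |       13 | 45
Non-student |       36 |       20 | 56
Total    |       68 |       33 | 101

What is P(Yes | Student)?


P(Yes | Student) = 32/(32+13) = 32/45

P(Yes|Student) = 32/45 ≈ 71.11%


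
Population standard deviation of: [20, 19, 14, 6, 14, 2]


Mean = 75/6 = 25/2
  (20-25/2)²=225/4
  (19-25/2)²=169/4
  (14-25/2)²=9/4
  (6-25/2)²=169/4
  (14-25/2)²=9/4
  (2-25/2)²=441/4
Σ(x-μ)² = 511/2
σ² = (511/2)/6 = 511/12

σ = √(511/12) ≈ 6.5256


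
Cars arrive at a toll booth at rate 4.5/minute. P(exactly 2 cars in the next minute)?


Poisson(λ=4.5): P(X=2) = e^(-λ)×λ^k/k!
= e^(-4.5) × 4.5^2 / 2!
≈ 0.01110899654 × 20.25 / 2 ≈ 0.112479

P(X=2) ≈ 0.112479 ≈ 11.25%


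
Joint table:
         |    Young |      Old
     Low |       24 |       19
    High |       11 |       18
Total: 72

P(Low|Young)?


P(Low|Young) = 24/(24+11) = 24/35

P = 24/35 ≈ 68.57%


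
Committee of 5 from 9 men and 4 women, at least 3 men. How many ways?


Count by #men:
  3M,2W: C(9,3)×C(4,2)=504
  4M,1W: C(9,4)×C(4,1)=504
  5M,0W: C(9,5)×C(4,0)=126
Total = 1134

1134


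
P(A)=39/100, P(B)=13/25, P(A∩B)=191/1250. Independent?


P(A)×P(B) = 507/2500
P(A∩B) = 191/1250
Not equal → NOT independent

No, not independent


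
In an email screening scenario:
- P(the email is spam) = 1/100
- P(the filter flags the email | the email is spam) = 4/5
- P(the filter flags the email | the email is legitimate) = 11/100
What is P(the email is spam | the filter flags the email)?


Using Bayes' theorem:
P(A|B) = P(B|A)·P(A) / P(B)

P(the filter flags the email) = 4/5 × 1/100 + 11/100 × 99/100
= 1/125 + 1089/10000 = 1169/10000

P(the email is spam|the filter flags the email) = (1/125) / (1169/10000) = 80/1169

P(the email is spam|the filter flags the email) = 80/1169 ≈ 6.84%


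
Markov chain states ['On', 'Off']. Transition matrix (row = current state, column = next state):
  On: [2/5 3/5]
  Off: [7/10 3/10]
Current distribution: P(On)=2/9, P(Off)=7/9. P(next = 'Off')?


P(next=Off) = Σᵢ P(now=i)×P(i→Off)
= 2/9×3/5 + 7/9×3/10
= 2/15 + 7/30 = 11/30

P = 11/30 ≈ 0.3667


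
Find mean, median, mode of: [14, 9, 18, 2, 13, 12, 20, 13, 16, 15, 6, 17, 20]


Sorted: [2, 6, 9, 12, 13, 13, 14, 15, 16, 17, 18, 20, 20]
Mean = 175/13
Median = 14
Freq: {14: 1, 9: 1, 18: 1, 2: 1, 13: 2, 12: 1, 20: 2, 16: 1, 15: 1, 6: 1, 17: 1}
Mode: [13, 20]

Mean=175/13, Median=14, Mode=[13, 20]


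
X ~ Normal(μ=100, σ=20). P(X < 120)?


z = (120-100)/20 = 1.0
P(Z < 1.0) = 0.8413

P(X < 120) ≈ 0.8413


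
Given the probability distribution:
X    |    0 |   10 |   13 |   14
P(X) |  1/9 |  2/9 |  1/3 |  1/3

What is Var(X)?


E[X] = 101/9
E[X²] = 1295/9
Var(X) = E[X²] - (E[X])² = 1295/9 - 10201/81 = 1454/81

Var(X) = 1454/81 ≈ 17.9506


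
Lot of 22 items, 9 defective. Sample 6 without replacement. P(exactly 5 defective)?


Hypergeometric: C(9,5)×C(13,1)/C(22,6)
= 126×13/74613 = 78/3553

P(X=5) = 78/3553 ≈ 2.20%


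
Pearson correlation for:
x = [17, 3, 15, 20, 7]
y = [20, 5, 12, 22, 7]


n=5, Σx=62, Σy=66, Σxy=1024, Σx²=972, Σy²=1102
r = (5×1024 - 62×66)/√((5×972 - 62²)(5×1102 - 66²))
= 1028/√(1016×1154) = 1028/√1172464 ≈ 1028/1082.8038 ≈ 0.9494

r ≈ 0.9494


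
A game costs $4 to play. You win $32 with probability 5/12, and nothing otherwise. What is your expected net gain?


E[gain] = (32-4)×5/12 + (-4)×7/12
= 35/3 - 7/3 = 28/3

Expected net gain = $28/3 ≈ $9.33


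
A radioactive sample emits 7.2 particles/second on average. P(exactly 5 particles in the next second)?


Poisson(λ=7.2): P(X=5) = e^(-λ)×λ^k/k!
= e^(-7.2) × 7.2^5 / 5!
≈ 0.0007465858084 × 19349.17632 / 120 ≈ 0.120382

P(X=5) ≈ 0.120382 ≈ 12.04%


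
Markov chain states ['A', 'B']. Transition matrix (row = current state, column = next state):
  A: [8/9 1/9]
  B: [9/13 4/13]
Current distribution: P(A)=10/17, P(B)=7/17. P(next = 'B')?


P(next=B) = Σᵢ P(now=i)×P(i→B)
= 10/17×1/9 + 7/17×4/13
= 10/153 + 28/221 = 382/1989

P = 382/1989 ≈ 0.1921


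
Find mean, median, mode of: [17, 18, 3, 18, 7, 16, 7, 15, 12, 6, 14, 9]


Sorted: [3, 6, 7, 7, 9, 12, 14, 15, 16, 17, 18, 18]
Mean = 142/12 = 71/6
Median = 13
Freq: {17: 1, 18: 2, 3: 1, 7: 2, 16: 1, 15: 1, 12: 1, 6: 1, 14: 1, 9: 1}
Mode: [7, 18]

Mean=71/6, Median=13, Mode=[7, 18]


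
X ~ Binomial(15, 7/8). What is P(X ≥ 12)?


P(X ≥ 12) = Σ P(X=i) for i=12..15
P(X=12) = 6297785676455/35184372088832
P(X=13) = 10173346092735/35184372088832
P(X=14) = 10173346092735/35184372088832
P(X=15) = 4747561509943/35184372088832
Sum = 7848009842967/8796093022208

P(X ≥ 12) = 7848009842967/8796093022208 ≈ 89.22%


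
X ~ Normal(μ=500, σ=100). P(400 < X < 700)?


z₁=(400-500)/100=-1.0, z₂=(700-500)/100=2.0
P = Φ(2.0) - Φ(-1.0) = 0.977250 - 0.158655 = 0.818595 ≈ 0.8186

P(400 < X < 700) ≈ 0.8186


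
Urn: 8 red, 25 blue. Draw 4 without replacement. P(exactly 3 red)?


Hypergeometric: C(8,3)×C(25,1)/C(33,4)
= 56×25/40920 = 35/1023

P(X=3) = 35/1023 ≈ 3.42%


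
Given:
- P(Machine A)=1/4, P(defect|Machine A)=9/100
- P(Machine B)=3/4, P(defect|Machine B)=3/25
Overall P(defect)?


P(B) = Σ P(B|Aᵢ)×P(Aᵢ)
  9/100×1/4 = 9/400
  3/25×3/4 = 9/100
Sum = 9/80

P(defect) = 9/80 ≈ 11.25%


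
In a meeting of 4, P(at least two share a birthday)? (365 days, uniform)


P(all different) = Π(365-i)/365 for i=0..3
= 0.983644
P(match) = 1 - 0.983644 = 0.016356

P ≈ 0.0164 ≈ 1.64%


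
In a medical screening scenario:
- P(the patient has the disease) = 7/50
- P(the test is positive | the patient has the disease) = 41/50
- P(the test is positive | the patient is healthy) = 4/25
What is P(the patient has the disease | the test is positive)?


Using Bayes' theorem:
P(A|B) = P(B|A)·P(A) / P(B)

P(the test is positive) = 41/50 × 7/50 + 4/25 × 43/50
= 287/2500 + 86/625 = 631/2500

P(the patient has the disease|the test is positive) = (287/2500) / (631/2500) = 287/631

P(the patient has the disease|the test is positive) = 287/631 ≈ 45.48%


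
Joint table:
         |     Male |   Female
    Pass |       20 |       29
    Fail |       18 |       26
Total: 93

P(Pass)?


P(Pass) = (20+29)/93 = 49/93

P(Pass) = 49/93 ≈ 52.69%


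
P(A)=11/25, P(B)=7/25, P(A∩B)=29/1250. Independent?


P(A)×P(B) = 77/625
P(A∩B) = 29/1250
Not equal → NOT independent

No, not independent


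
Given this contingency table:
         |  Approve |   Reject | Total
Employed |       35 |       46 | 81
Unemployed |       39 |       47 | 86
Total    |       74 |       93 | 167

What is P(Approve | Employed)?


P(Approve | Employed) = 35/(35+46) = 35/81

P(Approve|Employed) = 35/81 ≈ 43.21%


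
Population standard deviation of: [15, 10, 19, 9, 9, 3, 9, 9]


Mean = 83/8
  (15-83/8)²=1369/64
  (10-83/8)²=9/64
  (19-83/8)²=4761/64
  (9-83/8)²=121/64
  (9-83/8)²=121/64
  (3-83/8)²=3481/64
  (9-83/8)²=121/64
  (9-83/8)²=121/64
Σ(x-μ)² = 1263/8
σ² = (1263/8)/8 = 1263/64

σ = √(1263/64) ≈ 4.4423


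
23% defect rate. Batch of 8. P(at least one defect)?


P(all good) = (77/100)^8 = 1235736291547681/10000000000000000
P(≥1 defect) = 8764263708452319/10000000000000000

P = 8764263708452319/10000000000000000 ≈ 87.64%


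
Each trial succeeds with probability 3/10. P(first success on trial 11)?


Geometric: P(X=11) = (1-p)^(k-1)×p = (7/10)^10×3/10 = 847425747/100000000000

P(X=11) = 847425747/100000000000 ≈ 0.85%


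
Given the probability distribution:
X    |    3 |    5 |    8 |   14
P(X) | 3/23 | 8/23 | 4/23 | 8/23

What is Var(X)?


E[X] = 193/23
E[X²] = 2051/23
Var(X) = E[X²] - (E[X])² = 2051/23 - 37249/529 = 9924/529

Var(X) = 9924/529 ≈ 18.7599


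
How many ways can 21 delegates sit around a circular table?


Circular arrangements of 21 distinct objects: fix one position to break rotational symmetry.
(n-1)! = 20! = 2432902008176640000

2432902008176640000


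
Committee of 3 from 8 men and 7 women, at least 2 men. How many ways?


Count by #men:
  2M,1W: C(8,2)×C(7,1)=196
  3M,0W: C(8,3)×C(7,0)=56
Total = 252

252


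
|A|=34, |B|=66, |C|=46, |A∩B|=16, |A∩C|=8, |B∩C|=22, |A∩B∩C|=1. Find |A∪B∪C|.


|A∪B∪C| = 34+66+46-16-8-22+1 = 101

|A∪B∪C| = 101


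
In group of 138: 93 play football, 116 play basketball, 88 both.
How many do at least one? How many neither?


|A∪B| = 93+116-88 = 121
Neither = 138-121 = 17

At least one: 121; Neither: 17


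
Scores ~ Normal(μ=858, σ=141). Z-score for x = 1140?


z = (x - μ)/σ = (1140 - 858)/141 = 2.0

z = 2.0


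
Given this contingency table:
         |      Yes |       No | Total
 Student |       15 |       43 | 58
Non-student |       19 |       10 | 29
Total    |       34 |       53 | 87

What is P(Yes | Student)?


P(Yes | Student) = 15/(15+43) = 15/58

P(Yes|Student) = 15/58 ≈ 25.86%


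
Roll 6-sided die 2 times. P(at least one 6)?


P(no 6)^2 = (5/6)^2 = 25/36
P(≥1) = 1 - 25/36 = 11/36

P = 11/36 ≈ 30.56%


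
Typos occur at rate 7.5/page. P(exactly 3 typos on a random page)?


Poisson(λ=7.5): P(X=3) = e^(-λ)×λ^k/k!
= e^(-7.5) × 7.5^3 / 3!
≈ 0.0005530843701 × 421.875 / 6 ≈ 0.038889

P(X=3) ≈ 0.038889 ≈ 3.89%


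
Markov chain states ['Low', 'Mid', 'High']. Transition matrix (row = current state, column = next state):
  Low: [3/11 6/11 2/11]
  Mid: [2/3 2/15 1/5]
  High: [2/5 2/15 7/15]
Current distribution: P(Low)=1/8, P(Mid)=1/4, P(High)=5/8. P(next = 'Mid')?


P(next=Mid) = Σᵢ P(now=i)×P(i→Mid)
= 1/8×6/11 + 1/4×2/15 + 5/8×2/15
= 3/44 + 1/30 + 1/12 = 61/330

P = 61/330 ≈ 0.1848


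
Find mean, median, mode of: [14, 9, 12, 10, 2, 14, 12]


Sorted: [2, 9, 10, 12, 12, 14, 14]
Mean = 73/7
Median = 12
Freq: {14: 2, 9: 1, 12: 2, 10: 1, 2: 1}
Mode: [12, 14]

Mean=73/7, Median=12, Mode=[12, 14]


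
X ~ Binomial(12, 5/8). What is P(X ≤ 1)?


P(X ≤ 1) = Σ P(X=i) for i=0..1
P(X=0) = 531441/68719476736
P(X=1) = 2657205/17179869184
Sum = 11160261/68719476736

P(X ≤ 1) = 11160261/68719476736 ≈ 0.02%


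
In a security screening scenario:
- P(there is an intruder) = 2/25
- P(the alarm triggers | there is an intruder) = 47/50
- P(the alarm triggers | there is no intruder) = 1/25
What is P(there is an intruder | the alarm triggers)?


Using Bayes' theorem:
P(A|B) = P(B|A)·P(A) / P(B)

P(the alarm triggers) = 47/50 × 2/25 + 1/25 × 23/25
= 47/625 + 23/625 = 14/125

P(there is an intruder|the alarm triggers) = (47/625) / (14/125) = 47/70

P(there is an intruder|the alarm triggers) = 47/70 ≈ 67.14%


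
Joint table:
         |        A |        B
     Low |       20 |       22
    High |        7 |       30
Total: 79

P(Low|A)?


P(Low|A) = 20/(20+7) = 20/27

P = 20/27 ≈ 74.07%


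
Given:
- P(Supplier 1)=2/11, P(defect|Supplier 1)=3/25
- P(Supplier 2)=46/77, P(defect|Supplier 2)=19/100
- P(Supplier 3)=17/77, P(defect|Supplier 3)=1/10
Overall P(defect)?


P(B) = Σ P(B|Aᵢ)×P(Aᵢ)
  3/25×2/11 = 6/275
  19/100×46/77 = 437/3850
  1/10×17/77 = 17/770
Sum = 303/1925

P(defect) = 303/1925 ≈ 15.74%


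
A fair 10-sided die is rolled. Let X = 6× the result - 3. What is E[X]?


E[die] = (1+10)/2 = 11/2
E[X] = 6×11/2 - 3 = 30

E[X] = 30


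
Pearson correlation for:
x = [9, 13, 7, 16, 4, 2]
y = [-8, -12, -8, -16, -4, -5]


n=6, Σx=51, Σy=-53, Σxy=-566, Σx²=575, Σy²=569
r = (6×(-566) - 51×(-53))/√((6×575 - 51²)(6×569 - (-53)²))
= -693/√(849×605) = -693/√513645 ≈ -693/716.6903 ≈ -0.9669

r ≈ -0.9669


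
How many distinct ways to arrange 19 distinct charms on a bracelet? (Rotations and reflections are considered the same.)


Free circular arrangements: rotations and reflections both identified.
(n-1)!/2 = 18!/2 = 6402373705728000/2 = 3201186852864000

3201186852864000


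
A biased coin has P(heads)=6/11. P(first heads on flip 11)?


Geometric: P(X=11) = (1-p)^(k-1)×p = (5/11)^10×6/11 = 58593750/285311670611

P(X=11) = 58593750/285311670611 ≈ 0.02%


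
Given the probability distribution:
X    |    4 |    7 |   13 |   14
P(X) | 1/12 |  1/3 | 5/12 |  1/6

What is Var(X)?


E[X] = 125/12
E[X²] = 483/4
Var(X) = E[X²] - (E[X])² = 483/4 - 15625/144 = 1763/144

Var(X) = 1763/144 ≈ 12.2431


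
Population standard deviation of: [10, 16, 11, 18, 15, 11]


Mean = 81/6 = 27/2
  (10-27/2)²=49/4
  (16-27/2)²=25/4
  (11-27/2)²=25/4
  (18-27/2)²=81/4
  (15-27/2)²=9/4
  (11-27/2)²=25/4
Σ(x-μ)² = 107/2
σ² = (107/2)/6 = 107/12

σ = √(107/12) ≈ 2.9861


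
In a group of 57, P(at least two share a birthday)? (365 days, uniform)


P(all different) = Π(365-i)/365 for i=0..56
= 0.009878
P(match) = 1 - 0.009878 = 0.990122

P ≈ 0.9901 ≈ 99.01%


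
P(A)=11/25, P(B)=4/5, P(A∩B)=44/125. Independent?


P(A)×P(B) = 44/125
P(A∩B) = 44/125
Equal ✓ → Independent

Yes, independent


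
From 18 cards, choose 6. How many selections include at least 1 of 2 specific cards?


Complement: C(18,6) - C(16,6) = 18564 - 8008 = 10556

10556


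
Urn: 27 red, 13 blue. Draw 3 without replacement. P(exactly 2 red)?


Hypergeometric: C(27,2)×C(13,1)/C(40,3)
= 351×13/9880 = 351/760

P(X=2) = 351/760 ≈ 46.18%


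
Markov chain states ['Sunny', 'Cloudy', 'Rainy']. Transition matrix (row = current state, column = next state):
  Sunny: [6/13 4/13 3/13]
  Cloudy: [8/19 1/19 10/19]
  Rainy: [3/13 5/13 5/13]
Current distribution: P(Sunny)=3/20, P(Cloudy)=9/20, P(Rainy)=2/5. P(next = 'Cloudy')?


P(next=Cloudy) = Σᵢ P(now=i)×P(i→Cloudy)
= 3/20×4/13 + 9/20×1/19 + 2/5×5/13
= 3/65 + 9/380 + 2/13 = 17/76

P = 17/76 ≈ 0.2237


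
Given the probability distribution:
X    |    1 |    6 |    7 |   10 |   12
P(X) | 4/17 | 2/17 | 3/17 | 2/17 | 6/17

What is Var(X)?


E[X] = 129/17
E[X²] = 1287/17
Var(X) = E[X²] - (E[X])² = 1287/17 - 16641/289 = 5238/289

Var(X) = 5238/289 ≈ 18.1246


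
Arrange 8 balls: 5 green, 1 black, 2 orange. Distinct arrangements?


8!/(5!×1!×2!) = 168

168


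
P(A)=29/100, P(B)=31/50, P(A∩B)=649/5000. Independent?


P(A)×P(B) = 899/5000
P(A∩B) = 649/5000
Not equal → NOT independent

No, not independent


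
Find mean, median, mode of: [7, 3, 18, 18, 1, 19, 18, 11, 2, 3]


Sorted: [1, 2, 3, 3, 7, 11, 18, 18, 18, 19]
Mean = 100/10 = 10
Median = 9
Freq: {7: 1, 3: 2, 18: 3, 1: 1, 19: 1, 11: 1, 2: 1}
Mode: [18]

Mean=10, Median=9, Mode=18


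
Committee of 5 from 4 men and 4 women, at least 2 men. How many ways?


Count by #men:
  2M,3W: C(4,2)×C(4,3)=24
  3M,2W: C(4,3)×C(4,2)=24
  4M,1W: C(4,4)×C(4,1)=4
Total = 52

52


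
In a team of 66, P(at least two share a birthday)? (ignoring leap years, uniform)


P(all different) = Π(365-i)/365 for i=0..65
= 0.001904
P(match) = 1 - 0.001904 = 0.998096

P ≈ 0.9981 ≈ 99.81%


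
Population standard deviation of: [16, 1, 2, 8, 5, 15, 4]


Mean = 51/7
  (16-51/7)²=3721/49
  (1-51/7)²=1936/49
  (2-51/7)²=1369/49
  (8-51/7)²=25/49
  (5-51/7)²=256/49
  (15-51/7)²=2916/49
  (4-51/7)²=529/49
Σ(x-μ)² = 1536/7
σ² = (1536/7)/7 = 1536/49

σ = √(1536/49) ≈ 5.5988


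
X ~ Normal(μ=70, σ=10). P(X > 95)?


z = (95-70)/10 = 2.5
P(X > 95) = 1 - P(Z ≤ 2.5) = 1 - 0.9938 = 0.0062

P(X > 95) ≈ 0.0062


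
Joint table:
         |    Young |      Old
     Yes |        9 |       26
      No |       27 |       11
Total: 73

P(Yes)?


P(Yes) = (9+26)/73 = 35/73

P(Yes) = 35/73 ≈ 47.95%


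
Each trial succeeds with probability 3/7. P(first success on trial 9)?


Geometric: P(X=9) = (1-p)^(k-1)×p = (4/7)^8×3/7 = 196608/40353607

P(X=9) = 196608/40353607 ≈ 0.49%


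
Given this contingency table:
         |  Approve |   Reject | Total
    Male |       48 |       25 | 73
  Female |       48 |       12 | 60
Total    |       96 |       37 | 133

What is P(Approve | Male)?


P(Approve | Male) = 48/(48+25) = 48/73

P(Approve|Male) = 48/73 ≈ 65.75%


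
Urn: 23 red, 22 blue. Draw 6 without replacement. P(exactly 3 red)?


Hypergeometric: C(23,3)×C(22,3)/C(45,6)
= 1771×1540/8145060 = 1771/5289

P(X=3) = 1771/5289 ≈ 33.48%


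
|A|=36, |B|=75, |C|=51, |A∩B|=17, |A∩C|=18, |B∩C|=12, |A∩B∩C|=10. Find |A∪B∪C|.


|A∪B∪C| = 36+75+51-17-18-12+10 = 125

|A∪B∪C| = 125


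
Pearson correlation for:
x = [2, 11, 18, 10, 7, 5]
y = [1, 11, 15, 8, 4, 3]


n=6, Σx=53, Σy=42, Σxy=516, Σx²=623, Σy²=436
r = (6×516 - 53×42)/√((6×623 - 53²)(6×436 - 42²))
= 870/√(929×852) = 870/√791508 ≈ 870/889.6674 ≈ 0.9779

r ≈ 0.9779


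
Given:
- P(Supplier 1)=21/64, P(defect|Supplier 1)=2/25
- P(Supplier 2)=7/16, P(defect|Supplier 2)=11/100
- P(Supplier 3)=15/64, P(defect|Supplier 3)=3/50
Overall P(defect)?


P(B) = Σ P(B|Aᵢ)×P(Aᵢ)
  2/25×21/64 = 21/800
  11/100×7/16 = 77/1600
  3/50×15/64 = 9/640
Sum = 283/3200

P(defect) = 283/3200 ≈ 8.84%


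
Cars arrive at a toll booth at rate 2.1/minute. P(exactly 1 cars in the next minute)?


Poisson(λ=2.1): P(X=1) = e^(-λ)×λ^k/k!
= e^(-2.1) × 2.1^1 / 1!
≈ 0.1224564283 × 2.1 / 1 ≈ 0.257158

P(X=1) ≈ 0.257158 ≈ 25.72%


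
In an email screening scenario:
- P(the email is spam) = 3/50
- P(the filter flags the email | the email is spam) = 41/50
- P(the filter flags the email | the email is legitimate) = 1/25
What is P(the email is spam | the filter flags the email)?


Using Bayes' theorem:
P(A|B) = P(B|A)·P(A) / P(B)

P(the filter flags the email) = 41/50 × 3/50 + 1/25 × 47/50
= 123/2500 + 47/1250 = 217/2500

P(the email is spam|the filter flags the email) = (123/2500) / (217/2500) = 123/217

P(the email is spam|the filter flags the email) = 123/217 ≈ 56.68%


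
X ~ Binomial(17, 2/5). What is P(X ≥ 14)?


P(X ≥ 14) = Σ P(X=i) for i=14..17
P(X=14) = 60162048/152587890625
P(X=15) = 40108032/762939453125
P(X=16) = 3342336/762939453125
P(X=17) = 131072/762939453125
Sum = 68878336/152587890625

P(X ≥ 14) = 68878336/152587890625 ≈ 0.05%


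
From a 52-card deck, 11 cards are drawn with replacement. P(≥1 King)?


P(not a King) = 48/52 = 12/13
P(none in 11 draws) = (12/13)^11 = 743008370688/1792160394037
P(≥1 King) = 1 - 743008370688/1792160394037 = 1049152023349/1792160394037

P = 1049152023349/1792160394037 ≈ 58.54%


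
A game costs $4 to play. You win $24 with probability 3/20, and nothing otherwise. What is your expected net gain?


E[gain] = (24-4)×3/20 + (-4)×17/20
= 3 - 17/5 = -2/5

Expected net gain = $-2/5 ≈ $-0.40


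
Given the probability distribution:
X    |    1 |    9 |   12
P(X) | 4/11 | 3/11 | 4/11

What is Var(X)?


E[X] = 79/11
E[X²] = 823/11
Var(X) = E[X²] - (E[X])² = 823/11 - 6241/121 = 2812/121

Var(X) = 2812/121 ≈ 23.2397


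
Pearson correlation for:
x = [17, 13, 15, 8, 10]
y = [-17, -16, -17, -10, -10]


n=5, Σx=63, Σy=-70, Σxy=-932, Σx²=847, Σy²=1034
r = (5×(-932) - 63×(-70))/√((5×847 - 63²)(5×1034 - (-70)²))
= -250/√(266×270) = -250/√71820 ≈ -250/267.9925 ≈ -0.9329

r ≈ -0.9329


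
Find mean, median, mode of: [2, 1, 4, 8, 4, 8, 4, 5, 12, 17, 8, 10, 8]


Sorted: [1, 2, 4, 4, 4, 5, 8, 8, 8, 8, 10, 12, 17]
Mean = 91/13 = 7
Median = 8
Freq: {2: 1, 1: 1, 4: 3, 8: 4, 5: 1, 12: 1, 17: 1, 10: 1}
Mode: [8]

Mean=7, Median=8, Mode=8


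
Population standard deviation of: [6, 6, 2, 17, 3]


Mean = 34/5
  (6-34/5)²=16/25
  (6-34/5)²=16/25
  (2-34/5)²=576/25
  (17-34/5)²=2601/25
  (3-34/5)²=361/25
Σ(x-μ)² = 714/5
σ² = (714/5)/5 = 714/25

σ = √(714/25) ≈ 5.3442


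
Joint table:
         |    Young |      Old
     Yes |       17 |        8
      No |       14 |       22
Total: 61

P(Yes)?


P(Yes) = (17+8)/61 = 25/61

P(Yes) = 25/61 ≈ 40.98%


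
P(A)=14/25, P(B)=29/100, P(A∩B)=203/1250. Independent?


P(A)×P(B) = 203/1250
P(A∩B) = 203/1250
Equal ✓ → Independent

Yes, independent


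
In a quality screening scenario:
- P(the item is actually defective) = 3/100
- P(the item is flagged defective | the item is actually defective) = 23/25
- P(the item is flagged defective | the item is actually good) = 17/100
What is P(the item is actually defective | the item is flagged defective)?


Using Bayes' theorem:
P(A|B) = P(B|A)·P(A) / P(B)

P(the item is flagged defective) = 23/25 × 3/100 + 17/100 × 97/100
= 69/2500 + 1649/10000 = 77/400

P(the item is actually defective|the item is flagged defective) = (69/2500) / (77/400) = 276/1925

P(the item is actually defective|the item is flagged defective) = 276/1925 ≈ 14.34%


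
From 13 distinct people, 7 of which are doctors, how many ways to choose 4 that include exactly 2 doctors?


Choose 2 of the 7 doctors and 2 of the other 6 people:
C(7,2)×C(6,2) = 21×15 = 315

315


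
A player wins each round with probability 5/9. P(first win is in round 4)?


Geometric: P(X=4) = (1-p)^(k-1)×p = (4/9)^3×5/9 = 320/6561

P(X=4) = 320/6561 ≈ 4.88%


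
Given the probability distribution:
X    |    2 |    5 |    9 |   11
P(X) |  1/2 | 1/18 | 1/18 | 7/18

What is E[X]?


E[X] = Σ x·P(X=x)
= (2)×(1/2) + (5)×(1/18) + (9)×(1/18) + (11)×(7/18)
= 109/18

E[X] = 109/18


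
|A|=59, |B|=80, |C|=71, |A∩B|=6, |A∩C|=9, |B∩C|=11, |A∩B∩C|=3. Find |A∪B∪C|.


|A∪B∪C| = 59+80+71-6-9-11+3 = 187

|A∪B∪C| = 187


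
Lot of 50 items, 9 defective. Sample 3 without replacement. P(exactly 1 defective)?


Hypergeometric: C(9,1)×C(41,2)/C(50,3)
= 9×820/19600 = 369/980

P(X=1) = 369/980 ≈ 37.65%


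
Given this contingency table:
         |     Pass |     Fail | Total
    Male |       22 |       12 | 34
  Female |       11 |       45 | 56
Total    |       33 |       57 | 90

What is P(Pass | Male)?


P(Pass | Male) = 22/(22+12) = 22/34 = 11/17

P(Pass|Male) = 11/17 ≈ 64.71%


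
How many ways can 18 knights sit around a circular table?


Circular arrangements of 18 distinct objects: fix one position to break rotational symmetry.
(n-1)! = 17! = 355687428096000

355687428096000


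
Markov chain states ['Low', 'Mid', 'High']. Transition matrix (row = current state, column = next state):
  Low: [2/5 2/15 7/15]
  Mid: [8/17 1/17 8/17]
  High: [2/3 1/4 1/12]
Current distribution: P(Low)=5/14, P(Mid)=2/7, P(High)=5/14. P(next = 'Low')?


P(next=Low) = Σᵢ P(now=i)×P(i→Low)
= 5/14×2/5 + 2/7×8/17 + 5/14×2/3
= 1/7 + 16/119 + 5/21 = 184/357

P = 184/357 ≈ 0.5154


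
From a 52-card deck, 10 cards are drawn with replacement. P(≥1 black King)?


P(not a black King) = 50/52 = 25/26
P(none in 10 draws) = (25/26)^10 = 95367431640625/141167095653376
P(≥1 black King) = 1 - 95367431640625/141167095653376 = 45799664012751/141167095653376

P = 45799664012751/141167095653376 ≈ 32.44%


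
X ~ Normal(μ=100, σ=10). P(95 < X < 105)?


z₁=(95-100)/10=-0.5, z₂=(105-100)/10=0.5
P = Φ(0.5) - Φ(-0.5) = 0.691462 - 0.308538 = 0.382924 ≈ 0.3829

P(95 < X < 105) ≈ 0.3829


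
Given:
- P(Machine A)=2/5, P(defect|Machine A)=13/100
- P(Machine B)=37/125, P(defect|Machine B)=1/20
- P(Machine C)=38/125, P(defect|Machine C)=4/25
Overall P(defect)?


P(B) = Σ P(B|Aᵢ)×P(Aᵢ)
  13/100×2/5 = 13/250
  1/20×37/125 = 37/2500
  4/25×38/125 = 152/3125
Sum = 1443/12500

P(defect) = 1443/12500 ≈ 11.54%


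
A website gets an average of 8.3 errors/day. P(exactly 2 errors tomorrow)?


Poisson(λ=8.3): P(X=2) = e^(-λ)×λ^k/k!
= e^(-8.3) × 8.3^2 / 2!
≈ 0.0002485168271 × 68.89 / 2 ≈ 0.008560

P(X=2) ≈ 0.008560 ≈ 0.86%


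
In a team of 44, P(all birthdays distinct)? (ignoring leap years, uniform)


P(all different) = Π(365-i)/365 for i=0..43
= (365/365)×(364/365)×...×(322/365)
= 0.067115

P ≈ 0.0671 ≈ 6.71%


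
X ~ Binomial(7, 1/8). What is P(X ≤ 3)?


P(X ≤ 3) = Σ P(X=i) for i=0..3
P(X=0) = 823543/2097152
P(X=1) = 823543/2097152
P(X=2) = 352947/2097152
P(X=3) = 84035/2097152
Sum = 521017/524288

P(X ≤ 3) = 521017/524288 ≈ 99.38%


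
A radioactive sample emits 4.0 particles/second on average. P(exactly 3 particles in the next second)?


Poisson(λ=4.0): P(X=3) = e^(-λ)×λ^k/k!
= e^(-4.0) × 4.0^3 / 3!
≈ 0.01831563889 × 64 / 6 ≈ 0.195367

P(X=3) ≈ 0.195367 ≈ 19.54%


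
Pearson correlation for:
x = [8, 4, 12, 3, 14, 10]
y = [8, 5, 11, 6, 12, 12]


n=6, Σx=51, Σy=54, Σxy=522, Σx²=529, Σy²=534
r = (6×522 - 51×54)/√((6×529 - 51²)(6×534 - 54²))
= 378/√(573×288) = 378/√165024 ≈ 378/406.2315 ≈ 0.9305

r ≈ 0.9305


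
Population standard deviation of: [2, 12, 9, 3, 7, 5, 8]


Mean = 46/7
  (2-46/7)²=1024/49
  (12-46/7)²=1444/49
  (9-46/7)²=289/49
  (3-46/7)²=625/49
  (7-46/7)²=9/49
  (5-46/7)²=121/49
  (8-46/7)²=100/49
Σ(x-μ)² = 516/7
σ² = (516/7)/7 = 516/49

σ = √(516/49) ≈ 3.2451


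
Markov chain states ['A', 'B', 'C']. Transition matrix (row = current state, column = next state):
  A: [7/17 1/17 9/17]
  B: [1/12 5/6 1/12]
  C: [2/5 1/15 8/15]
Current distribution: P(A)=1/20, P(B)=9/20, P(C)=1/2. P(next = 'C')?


P(next=C) = Σᵢ P(now=i)×P(i→C)
= 1/20×9/17 + 9/20×1/12 + 1/2×8/15
= 9/340 + 3/80 + 4/15 = 1349/4080

P = 1349/4080 ≈ 0.3306


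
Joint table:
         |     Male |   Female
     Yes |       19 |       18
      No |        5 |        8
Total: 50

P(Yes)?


P(Yes) = (19+18)/50 = 37/50

P(Yes) = 37/50 ≈ 74.00%


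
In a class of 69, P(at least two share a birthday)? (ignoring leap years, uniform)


P(all different) = Π(365-i)/365 for i=0..68
= 0.001036
P(match) = 1 - 0.001036 = 0.998964

P ≈ 0.9990 ≈ 99.90%


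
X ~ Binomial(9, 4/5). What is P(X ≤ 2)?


P(X ≤ 2) = Σ P(X=i) for i=0..2
P(X=0) = 1/1953125
P(X=1) = 36/1953125
P(X=2) = 576/1953125
Sum = 613/1953125

P(X ≤ 2) = 613/1953125 ≈ 0.03%


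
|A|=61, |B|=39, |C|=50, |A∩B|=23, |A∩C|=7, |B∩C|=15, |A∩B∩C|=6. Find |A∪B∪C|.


|A∪B∪C| = 61+39+50-23-7-15+6 = 111

|A∪B∪C| = 111


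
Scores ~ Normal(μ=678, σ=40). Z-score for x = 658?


z = (x - μ)/σ = (658 - 678)/40 = -0.5

z = -0.5


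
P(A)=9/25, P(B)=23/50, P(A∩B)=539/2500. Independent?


P(A)×P(B) = 207/1250
P(A∩B) = 539/2500
Not equal → NOT independent

No, not independent


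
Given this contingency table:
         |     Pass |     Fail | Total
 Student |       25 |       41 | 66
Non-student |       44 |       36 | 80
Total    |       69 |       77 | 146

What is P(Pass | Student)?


P(Pass | Student) = 25/(25+41) = 25/66

P(Pass|Student) = 25/66 ≈ 37.88%


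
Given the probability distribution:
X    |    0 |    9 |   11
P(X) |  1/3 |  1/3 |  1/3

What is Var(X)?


E[X] = 20/3
E[X²] = 202/3
Var(X) = E[X²] - (E[X])² = 202/3 - 400/9 = 206/9

Var(X) = 206/9 ≈ 22.8889


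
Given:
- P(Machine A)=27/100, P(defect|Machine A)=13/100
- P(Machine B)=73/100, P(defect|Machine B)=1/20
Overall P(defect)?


P(B) = Σ P(B|Aᵢ)×P(Aᵢ)
  13/100×27/100 = 351/10000
  1/20×73/100 = 73/2000
Sum = 179/2500

P(defect) = 179/2500 ≈ 7.16%


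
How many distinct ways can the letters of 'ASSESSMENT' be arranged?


Letters: 10, freq: {'A': 1, 'S': 4, 'E': 2, 'M': 1, 'N': 1, 'T': 1}
10!/(1!×4!×2!×1!×1!×1!) = 3628800/48 = 75600

75600


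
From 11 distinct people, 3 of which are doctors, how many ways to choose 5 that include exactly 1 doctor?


Choose 1 of the 3 doctors and 4 of the other 8 people:
C(3,1)×C(8,4) = 3×70 = 210

210


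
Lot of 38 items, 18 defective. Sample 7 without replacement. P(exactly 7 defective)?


Hypergeometric: C(18,7)×C(20,0)/C(38,7)
= 31824×1/12620256 = 39/15466

P(X=7) = 39/15466 ≈ 0.25%


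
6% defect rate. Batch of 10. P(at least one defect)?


P(all good) = (47/50)^10 = 52599132235830049/97656250000000000
P(≥1 defect) = 45057117764169951/97656250000000000

P = 45057117764169951/97656250000000000 ≈ 46.14%


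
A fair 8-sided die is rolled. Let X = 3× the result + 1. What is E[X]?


E[die] = (1+8)/2 = 9/2
E[X] = 3×9/2 + 1 = 29/2

E[X] = 29/2


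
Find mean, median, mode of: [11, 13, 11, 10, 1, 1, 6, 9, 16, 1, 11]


Sorted: [1, 1, 1, 6, 9, 10, 11, 11, 11, 13, 16]
Mean = 90/11
Median = 10
Freq: {11: 3, 13: 1, 10: 1, 1: 3, 6: 1, 9: 1, 16: 1}
Mode: [1, 11]

Mean=90/11, Median=10, Mode=[1, 11]
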